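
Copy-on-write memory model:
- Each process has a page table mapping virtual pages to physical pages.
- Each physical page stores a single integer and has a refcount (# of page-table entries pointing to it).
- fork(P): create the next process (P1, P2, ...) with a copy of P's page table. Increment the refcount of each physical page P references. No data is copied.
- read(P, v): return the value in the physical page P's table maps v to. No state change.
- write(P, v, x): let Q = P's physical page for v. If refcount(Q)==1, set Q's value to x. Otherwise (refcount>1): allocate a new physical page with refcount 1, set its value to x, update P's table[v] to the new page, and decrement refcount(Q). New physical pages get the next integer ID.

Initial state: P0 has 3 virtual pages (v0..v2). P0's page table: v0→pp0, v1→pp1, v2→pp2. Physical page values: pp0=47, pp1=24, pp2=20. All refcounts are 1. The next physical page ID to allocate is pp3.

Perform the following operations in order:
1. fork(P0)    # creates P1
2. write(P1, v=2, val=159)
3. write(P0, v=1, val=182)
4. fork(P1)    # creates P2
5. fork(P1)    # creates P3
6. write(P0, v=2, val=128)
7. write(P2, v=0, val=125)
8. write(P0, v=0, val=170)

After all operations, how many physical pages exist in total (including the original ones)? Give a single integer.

Answer: 7

Derivation:
Op 1: fork(P0) -> P1. 3 ppages; refcounts: pp0:2 pp1:2 pp2:2
Op 2: write(P1, v2, 159). refcount(pp2)=2>1 -> COPY to pp3. 4 ppages; refcounts: pp0:2 pp1:2 pp2:1 pp3:1
Op 3: write(P0, v1, 182). refcount(pp1)=2>1 -> COPY to pp4. 5 ppages; refcounts: pp0:2 pp1:1 pp2:1 pp3:1 pp4:1
Op 4: fork(P1) -> P2. 5 ppages; refcounts: pp0:3 pp1:2 pp2:1 pp3:2 pp4:1
Op 5: fork(P1) -> P3. 5 ppages; refcounts: pp0:4 pp1:3 pp2:1 pp3:3 pp4:1
Op 6: write(P0, v2, 128). refcount(pp2)=1 -> write in place. 5 ppages; refcounts: pp0:4 pp1:3 pp2:1 pp3:3 pp4:1
Op 7: write(P2, v0, 125). refcount(pp0)=4>1 -> COPY to pp5. 6 ppages; refcounts: pp0:3 pp1:3 pp2:1 pp3:3 pp4:1 pp5:1
Op 8: write(P0, v0, 170). refcount(pp0)=3>1 -> COPY to pp6. 7 ppages; refcounts: pp0:2 pp1:3 pp2:1 pp3:3 pp4:1 pp5:1 pp6:1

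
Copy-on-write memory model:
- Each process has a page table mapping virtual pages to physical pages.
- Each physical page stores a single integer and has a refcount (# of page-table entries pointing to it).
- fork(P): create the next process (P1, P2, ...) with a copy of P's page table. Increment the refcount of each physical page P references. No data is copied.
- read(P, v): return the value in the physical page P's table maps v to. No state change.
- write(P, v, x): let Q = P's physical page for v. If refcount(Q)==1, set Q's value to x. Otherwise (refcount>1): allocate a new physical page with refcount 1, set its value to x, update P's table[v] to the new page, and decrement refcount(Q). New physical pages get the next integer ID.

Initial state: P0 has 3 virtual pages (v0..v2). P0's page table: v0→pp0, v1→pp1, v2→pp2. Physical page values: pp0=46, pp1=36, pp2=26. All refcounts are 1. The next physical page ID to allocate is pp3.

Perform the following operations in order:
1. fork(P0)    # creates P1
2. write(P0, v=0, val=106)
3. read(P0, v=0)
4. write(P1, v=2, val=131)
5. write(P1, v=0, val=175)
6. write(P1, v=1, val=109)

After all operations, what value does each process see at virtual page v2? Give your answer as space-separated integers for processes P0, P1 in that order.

Answer: 26 131

Derivation:
Op 1: fork(P0) -> P1. 3 ppages; refcounts: pp0:2 pp1:2 pp2:2
Op 2: write(P0, v0, 106). refcount(pp0)=2>1 -> COPY to pp3. 4 ppages; refcounts: pp0:1 pp1:2 pp2:2 pp3:1
Op 3: read(P0, v0) -> 106. No state change.
Op 4: write(P1, v2, 131). refcount(pp2)=2>1 -> COPY to pp4. 5 ppages; refcounts: pp0:1 pp1:2 pp2:1 pp3:1 pp4:1
Op 5: write(P1, v0, 175). refcount(pp0)=1 -> write in place. 5 ppages; refcounts: pp0:1 pp1:2 pp2:1 pp3:1 pp4:1
Op 6: write(P1, v1, 109). refcount(pp1)=2>1 -> COPY to pp5. 6 ppages; refcounts: pp0:1 pp1:1 pp2:1 pp3:1 pp4:1 pp5:1
P0: v2 -> pp2 = 26
P1: v2 -> pp4 = 131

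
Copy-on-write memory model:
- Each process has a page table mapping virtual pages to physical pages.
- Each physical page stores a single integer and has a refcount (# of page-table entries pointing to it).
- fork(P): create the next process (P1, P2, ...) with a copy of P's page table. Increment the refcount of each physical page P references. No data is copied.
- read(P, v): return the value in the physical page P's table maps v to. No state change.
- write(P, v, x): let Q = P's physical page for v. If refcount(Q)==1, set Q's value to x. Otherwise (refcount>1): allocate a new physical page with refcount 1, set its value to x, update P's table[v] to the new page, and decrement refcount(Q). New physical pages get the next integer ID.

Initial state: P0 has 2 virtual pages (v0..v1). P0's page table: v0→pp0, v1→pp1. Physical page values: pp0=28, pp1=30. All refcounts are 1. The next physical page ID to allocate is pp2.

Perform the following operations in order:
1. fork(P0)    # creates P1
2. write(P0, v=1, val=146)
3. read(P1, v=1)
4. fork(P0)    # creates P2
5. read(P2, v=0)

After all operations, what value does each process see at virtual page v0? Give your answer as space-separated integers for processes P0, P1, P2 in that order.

Op 1: fork(P0) -> P1. 2 ppages; refcounts: pp0:2 pp1:2
Op 2: write(P0, v1, 146). refcount(pp1)=2>1 -> COPY to pp2. 3 ppages; refcounts: pp0:2 pp1:1 pp2:1
Op 3: read(P1, v1) -> 30. No state change.
Op 4: fork(P0) -> P2. 3 ppages; refcounts: pp0:3 pp1:1 pp2:2
Op 5: read(P2, v0) -> 28. No state change.
P0: v0 -> pp0 = 28
P1: v0 -> pp0 = 28
P2: v0 -> pp0 = 28

Answer: 28 28 28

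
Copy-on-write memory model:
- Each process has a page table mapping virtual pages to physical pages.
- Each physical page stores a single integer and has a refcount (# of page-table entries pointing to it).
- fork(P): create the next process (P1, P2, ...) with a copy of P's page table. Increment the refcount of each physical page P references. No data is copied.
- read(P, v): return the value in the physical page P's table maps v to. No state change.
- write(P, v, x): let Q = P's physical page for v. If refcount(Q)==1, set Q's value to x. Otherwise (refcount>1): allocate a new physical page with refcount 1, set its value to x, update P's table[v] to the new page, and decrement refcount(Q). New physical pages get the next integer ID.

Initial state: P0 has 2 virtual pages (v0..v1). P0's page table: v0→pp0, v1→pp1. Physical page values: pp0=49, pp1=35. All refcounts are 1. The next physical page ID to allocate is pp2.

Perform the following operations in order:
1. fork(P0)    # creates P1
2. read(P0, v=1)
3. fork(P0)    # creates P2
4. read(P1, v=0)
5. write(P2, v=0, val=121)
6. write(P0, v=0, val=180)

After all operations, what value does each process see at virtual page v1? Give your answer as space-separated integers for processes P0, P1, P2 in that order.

Answer: 35 35 35

Derivation:
Op 1: fork(P0) -> P1. 2 ppages; refcounts: pp0:2 pp1:2
Op 2: read(P0, v1) -> 35. No state change.
Op 3: fork(P0) -> P2. 2 ppages; refcounts: pp0:3 pp1:3
Op 4: read(P1, v0) -> 49. No state change.
Op 5: write(P2, v0, 121). refcount(pp0)=3>1 -> COPY to pp2. 3 ppages; refcounts: pp0:2 pp1:3 pp2:1
Op 6: write(P0, v0, 180). refcount(pp0)=2>1 -> COPY to pp3. 4 ppages; refcounts: pp0:1 pp1:3 pp2:1 pp3:1
P0: v1 -> pp1 = 35
P1: v1 -> pp1 = 35
P2: v1 -> pp1 = 35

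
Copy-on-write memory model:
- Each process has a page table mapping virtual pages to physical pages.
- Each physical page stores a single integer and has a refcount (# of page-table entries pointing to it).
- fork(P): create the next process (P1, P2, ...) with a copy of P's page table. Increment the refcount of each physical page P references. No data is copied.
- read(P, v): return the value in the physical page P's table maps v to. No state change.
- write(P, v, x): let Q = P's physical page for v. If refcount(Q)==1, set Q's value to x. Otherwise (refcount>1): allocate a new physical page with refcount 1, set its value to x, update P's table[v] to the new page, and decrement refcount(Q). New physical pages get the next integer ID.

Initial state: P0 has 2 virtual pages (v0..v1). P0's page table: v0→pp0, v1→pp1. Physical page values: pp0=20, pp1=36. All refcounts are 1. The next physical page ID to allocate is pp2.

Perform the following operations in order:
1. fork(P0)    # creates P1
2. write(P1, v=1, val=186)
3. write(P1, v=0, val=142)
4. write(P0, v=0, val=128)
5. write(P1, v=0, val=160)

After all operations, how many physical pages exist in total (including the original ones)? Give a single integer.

Op 1: fork(P0) -> P1. 2 ppages; refcounts: pp0:2 pp1:2
Op 2: write(P1, v1, 186). refcount(pp1)=2>1 -> COPY to pp2. 3 ppages; refcounts: pp0:2 pp1:1 pp2:1
Op 3: write(P1, v0, 142). refcount(pp0)=2>1 -> COPY to pp3. 4 ppages; refcounts: pp0:1 pp1:1 pp2:1 pp3:1
Op 4: write(P0, v0, 128). refcount(pp0)=1 -> write in place. 4 ppages; refcounts: pp0:1 pp1:1 pp2:1 pp3:1
Op 5: write(P1, v0, 160). refcount(pp3)=1 -> write in place. 4 ppages; refcounts: pp0:1 pp1:1 pp2:1 pp3:1

Answer: 4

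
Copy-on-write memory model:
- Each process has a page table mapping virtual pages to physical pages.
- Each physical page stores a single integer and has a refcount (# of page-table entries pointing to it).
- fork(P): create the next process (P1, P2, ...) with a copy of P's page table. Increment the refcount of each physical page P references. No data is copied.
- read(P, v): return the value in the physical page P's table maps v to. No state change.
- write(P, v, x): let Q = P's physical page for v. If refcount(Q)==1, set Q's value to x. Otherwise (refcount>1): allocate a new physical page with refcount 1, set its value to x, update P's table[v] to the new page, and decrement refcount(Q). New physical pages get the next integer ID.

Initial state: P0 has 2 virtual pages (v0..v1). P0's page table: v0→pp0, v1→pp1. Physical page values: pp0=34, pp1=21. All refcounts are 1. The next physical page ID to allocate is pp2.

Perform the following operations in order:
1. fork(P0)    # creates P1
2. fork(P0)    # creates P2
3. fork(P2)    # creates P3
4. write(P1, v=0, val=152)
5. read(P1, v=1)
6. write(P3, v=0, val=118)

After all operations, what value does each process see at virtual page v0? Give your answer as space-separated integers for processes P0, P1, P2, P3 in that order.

Answer: 34 152 34 118

Derivation:
Op 1: fork(P0) -> P1. 2 ppages; refcounts: pp0:2 pp1:2
Op 2: fork(P0) -> P2. 2 ppages; refcounts: pp0:3 pp1:3
Op 3: fork(P2) -> P3. 2 ppages; refcounts: pp0:4 pp1:4
Op 4: write(P1, v0, 152). refcount(pp0)=4>1 -> COPY to pp2. 3 ppages; refcounts: pp0:3 pp1:4 pp2:1
Op 5: read(P1, v1) -> 21. No state change.
Op 6: write(P3, v0, 118). refcount(pp0)=3>1 -> COPY to pp3. 4 ppages; refcounts: pp0:2 pp1:4 pp2:1 pp3:1
P0: v0 -> pp0 = 34
P1: v0 -> pp2 = 152
P2: v0 -> pp0 = 34
P3: v0 -> pp3 = 118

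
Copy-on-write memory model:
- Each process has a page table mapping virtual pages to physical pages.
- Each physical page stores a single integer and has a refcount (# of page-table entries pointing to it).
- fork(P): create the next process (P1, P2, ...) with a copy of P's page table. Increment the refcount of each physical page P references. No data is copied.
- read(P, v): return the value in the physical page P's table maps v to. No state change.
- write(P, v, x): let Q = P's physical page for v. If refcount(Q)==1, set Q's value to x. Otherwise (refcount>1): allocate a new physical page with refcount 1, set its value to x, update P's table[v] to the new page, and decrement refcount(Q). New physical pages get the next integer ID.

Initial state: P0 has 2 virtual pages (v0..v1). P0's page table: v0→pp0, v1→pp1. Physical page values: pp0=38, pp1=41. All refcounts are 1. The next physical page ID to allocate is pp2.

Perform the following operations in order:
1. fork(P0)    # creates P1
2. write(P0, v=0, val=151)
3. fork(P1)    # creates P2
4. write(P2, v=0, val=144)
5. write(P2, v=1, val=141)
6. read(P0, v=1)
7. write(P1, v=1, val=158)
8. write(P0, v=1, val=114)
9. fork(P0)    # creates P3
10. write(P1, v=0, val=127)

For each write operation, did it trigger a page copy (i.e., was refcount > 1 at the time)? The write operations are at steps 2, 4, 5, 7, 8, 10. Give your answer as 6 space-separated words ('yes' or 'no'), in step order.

Op 1: fork(P0) -> P1. 2 ppages; refcounts: pp0:2 pp1:2
Op 2: write(P0, v0, 151). refcount(pp0)=2>1 -> COPY to pp2. 3 ppages; refcounts: pp0:1 pp1:2 pp2:1
Op 3: fork(P1) -> P2. 3 ppages; refcounts: pp0:2 pp1:3 pp2:1
Op 4: write(P2, v0, 144). refcount(pp0)=2>1 -> COPY to pp3. 4 ppages; refcounts: pp0:1 pp1:3 pp2:1 pp3:1
Op 5: write(P2, v1, 141). refcount(pp1)=3>1 -> COPY to pp4. 5 ppages; refcounts: pp0:1 pp1:2 pp2:1 pp3:1 pp4:1
Op 6: read(P0, v1) -> 41. No state change.
Op 7: write(P1, v1, 158). refcount(pp1)=2>1 -> COPY to pp5. 6 ppages; refcounts: pp0:1 pp1:1 pp2:1 pp3:1 pp4:1 pp5:1
Op 8: write(P0, v1, 114). refcount(pp1)=1 -> write in place. 6 ppages; refcounts: pp0:1 pp1:1 pp2:1 pp3:1 pp4:1 pp5:1
Op 9: fork(P0) -> P3. 6 ppages; refcounts: pp0:1 pp1:2 pp2:2 pp3:1 pp4:1 pp5:1
Op 10: write(P1, v0, 127). refcount(pp0)=1 -> write in place. 6 ppages; refcounts: pp0:1 pp1:2 pp2:2 pp3:1 pp4:1 pp5:1

yes yes yes yes no no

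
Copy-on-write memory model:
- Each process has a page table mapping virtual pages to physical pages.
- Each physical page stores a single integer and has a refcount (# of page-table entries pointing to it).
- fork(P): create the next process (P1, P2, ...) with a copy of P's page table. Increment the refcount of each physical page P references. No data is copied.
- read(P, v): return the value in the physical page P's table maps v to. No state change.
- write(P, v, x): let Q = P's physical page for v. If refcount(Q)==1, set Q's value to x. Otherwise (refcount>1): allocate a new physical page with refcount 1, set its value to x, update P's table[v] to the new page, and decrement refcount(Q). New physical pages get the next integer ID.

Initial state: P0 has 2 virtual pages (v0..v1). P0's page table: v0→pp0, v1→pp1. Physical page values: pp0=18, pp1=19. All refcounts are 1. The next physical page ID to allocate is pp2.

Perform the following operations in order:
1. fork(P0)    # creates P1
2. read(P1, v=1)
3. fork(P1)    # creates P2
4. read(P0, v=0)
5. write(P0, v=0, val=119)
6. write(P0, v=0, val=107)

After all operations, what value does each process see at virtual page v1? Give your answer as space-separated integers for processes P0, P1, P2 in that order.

Answer: 19 19 19

Derivation:
Op 1: fork(P0) -> P1. 2 ppages; refcounts: pp0:2 pp1:2
Op 2: read(P1, v1) -> 19. No state change.
Op 3: fork(P1) -> P2. 2 ppages; refcounts: pp0:3 pp1:3
Op 4: read(P0, v0) -> 18. No state change.
Op 5: write(P0, v0, 119). refcount(pp0)=3>1 -> COPY to pp2. 3 ppages; refcounts: pp0:2 pp1:3 pp2:1
Op 6: write(P0, v0, 107). refcount(pp2)=1 -> write in place. 3 ppages; refcounts: pp0:2 pp1:3 pp2:1
P0: v1 -> pp1 = 19
P1: v1 -> pp1 = 19
P2: v1 -> pp1 = 19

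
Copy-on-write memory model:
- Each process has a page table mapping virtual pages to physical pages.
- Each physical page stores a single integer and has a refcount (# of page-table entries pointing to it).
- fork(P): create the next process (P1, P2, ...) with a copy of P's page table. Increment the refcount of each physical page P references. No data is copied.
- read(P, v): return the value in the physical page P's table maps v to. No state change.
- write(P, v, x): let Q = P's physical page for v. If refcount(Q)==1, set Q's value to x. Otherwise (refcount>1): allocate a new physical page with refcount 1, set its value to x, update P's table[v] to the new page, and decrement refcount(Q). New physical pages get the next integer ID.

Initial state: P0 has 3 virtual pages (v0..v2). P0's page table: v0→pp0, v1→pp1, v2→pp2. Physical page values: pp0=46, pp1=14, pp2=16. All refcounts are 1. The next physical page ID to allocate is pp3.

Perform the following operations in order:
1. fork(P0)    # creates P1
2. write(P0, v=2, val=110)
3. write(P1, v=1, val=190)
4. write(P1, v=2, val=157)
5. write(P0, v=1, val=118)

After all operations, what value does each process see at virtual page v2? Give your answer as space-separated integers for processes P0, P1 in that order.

Answer: 110 157

Derivation:
Op 1: fork(P0) -> P1. 3 ppages; refcounts: pp0:2 pp1:2 pp2:2
Op 2: write(P0, v2, 110). refcount(pp2)=2>1 -> COPY to pp3. 4 ppages; refcounts: pp0:2 pp1:2 pp2:1 pp3:1
Op 3: write(P1, v1, 190). refcount(pp1)=2>1 -> COPY to pp4. 5 ppages; refcounts: pp0:2 pp1:1 pp2:1 pp3:1 pp4:1
Op 4: write(P1, v2, 157). refcount(pp2)=1 -> write in place. 5 ppages; refcounts: pp0:2 pp1:1 pp2:1 pp3:1 pp4:1
Op 5: write(P0, v1, 118). refcount(pp1)=1 -> write in place. 5 ppages; refcounts: pp0:2 pp1:1 pp2:1 pp3:1 pp4:1
P0: v2 -> pp3 = 110
P1: v2 -> pp2 = 157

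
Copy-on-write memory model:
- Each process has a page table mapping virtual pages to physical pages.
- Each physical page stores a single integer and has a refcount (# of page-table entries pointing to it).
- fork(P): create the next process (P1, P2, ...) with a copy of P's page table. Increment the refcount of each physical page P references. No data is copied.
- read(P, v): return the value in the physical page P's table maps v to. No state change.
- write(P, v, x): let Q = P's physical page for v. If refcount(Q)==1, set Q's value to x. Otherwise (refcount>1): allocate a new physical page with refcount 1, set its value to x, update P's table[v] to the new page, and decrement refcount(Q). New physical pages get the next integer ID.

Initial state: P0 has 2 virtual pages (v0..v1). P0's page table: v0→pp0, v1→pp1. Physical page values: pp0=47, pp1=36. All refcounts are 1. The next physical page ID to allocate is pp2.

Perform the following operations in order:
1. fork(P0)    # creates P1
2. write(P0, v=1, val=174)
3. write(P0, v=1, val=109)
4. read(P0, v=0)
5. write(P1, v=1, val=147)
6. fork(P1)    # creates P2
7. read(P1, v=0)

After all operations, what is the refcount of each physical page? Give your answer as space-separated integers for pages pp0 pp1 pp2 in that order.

Answer: 3 2 1

Derivation:
Op 1: fork(P0) -> P1. 2 ppages; refcounts: pp0:2 pp1:2
Op 2: write(P0, v1, 174). refcount(pp1)=2>1 -> COPY to pp2. 3 ppages; refcounts: pp0:2 pp1:1 pp2:1
Op 3: write(P0, v1, 109). refcount(pp2)=1 -> write in place. 3 ppages; refcounts: pp0:2 pp1:1 pp2:1
Op 4: read(P0, v0) -> 47. No state change.
Op 5: write(P1, v1, 147). refcount(pp1)=1 -> write in place. 3 ppages; refcounts: pp0:2 pp1:1 pp2:1
Op 6: fork(P1) -> P2. 3 ppages; refcounts: pp0:3 pp1:2 pp2:1
Op 7: read(P1, v0) -> 47. No state change.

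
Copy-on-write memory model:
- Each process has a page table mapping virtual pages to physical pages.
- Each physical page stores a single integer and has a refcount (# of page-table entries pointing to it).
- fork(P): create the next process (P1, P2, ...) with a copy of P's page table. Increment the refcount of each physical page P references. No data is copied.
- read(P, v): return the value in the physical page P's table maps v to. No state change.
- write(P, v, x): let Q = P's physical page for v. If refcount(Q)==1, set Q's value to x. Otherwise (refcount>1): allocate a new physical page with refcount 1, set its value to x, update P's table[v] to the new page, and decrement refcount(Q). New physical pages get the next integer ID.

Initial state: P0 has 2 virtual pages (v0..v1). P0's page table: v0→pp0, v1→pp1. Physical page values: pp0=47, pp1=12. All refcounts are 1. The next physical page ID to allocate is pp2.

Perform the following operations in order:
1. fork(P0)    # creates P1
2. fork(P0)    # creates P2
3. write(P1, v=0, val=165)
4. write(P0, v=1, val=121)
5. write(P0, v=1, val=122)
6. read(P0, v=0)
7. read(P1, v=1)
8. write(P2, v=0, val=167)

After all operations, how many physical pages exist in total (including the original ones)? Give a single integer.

Op 1: fork(P0) -> P1. 2 ppages; refcounts: pp0:2 pp1:2
Op 2: fork(P0) -> P2. 2 ppages; refcounts: pp0:3 pp1:3
Op 3: write(P1, v0, 165). refcount(pp0)=3>1 -> COPY to pp2. 3 ppages; refcounts: pp0:2 pp1:3 pp2:1
Op 4: write(P0, v1, 121). refcount(pp1)=3>1 -> COPY to pp3. 4 ppages; refcounts: pp0:2 pp1:2 pp2:1 pp3:1
Op 5: write(P0, v1, 122). refcount(pp3)=1 -> write in place. 4 ppages; refcounts: pp0:2 pp1:2 pp2:1 pp3:1
Op 6: read(P0, v0) -> 47. No state change.
Op 7: read(P1, v1) -> 12. No state change.
Op 8: write(P2, v0, 167). refcount(pp0)=2>1 -> COPY to pp4. 5 ppages; refcounts: pp0:1 pp1:2 pp2:1 pp3:1 pp4:1

Answer: 5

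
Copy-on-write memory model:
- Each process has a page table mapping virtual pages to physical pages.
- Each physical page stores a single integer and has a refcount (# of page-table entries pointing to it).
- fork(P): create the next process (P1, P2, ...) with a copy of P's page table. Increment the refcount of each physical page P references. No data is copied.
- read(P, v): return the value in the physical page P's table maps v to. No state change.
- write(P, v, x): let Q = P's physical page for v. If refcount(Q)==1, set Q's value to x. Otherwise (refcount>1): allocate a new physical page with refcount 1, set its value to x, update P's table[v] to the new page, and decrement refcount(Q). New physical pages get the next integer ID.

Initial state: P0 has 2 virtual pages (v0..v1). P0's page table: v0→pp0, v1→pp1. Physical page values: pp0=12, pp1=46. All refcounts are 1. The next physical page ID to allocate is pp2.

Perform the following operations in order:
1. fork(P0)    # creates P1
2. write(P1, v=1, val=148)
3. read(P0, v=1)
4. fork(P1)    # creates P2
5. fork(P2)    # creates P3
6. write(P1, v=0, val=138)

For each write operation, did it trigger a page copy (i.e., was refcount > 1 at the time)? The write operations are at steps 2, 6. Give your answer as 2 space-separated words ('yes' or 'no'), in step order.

Op 1: fork(P0) -> P1. 2 ppages; refcounts: pp0:2 pp1:2
Op 2: write(P1, v1, 148). refcount(pp1)=2>1 -> COPY to pp2. 3 ppages; refcounts: pp0:2 pp1:1 pp2:1
Op 3: read(P0, v1) -> 46. No state change.
Op 4: fork(P1) -> P2. 3 ppages; refcounts: pp0:3 pp1:1 pp2:2
Op 5: fork(P2) -> P3. 3 ppages; refcounts: pp0:4 pp1:1 pp2:3
Op 6: write(P1, v0, 138). refcount(pp0)=4>1 -> COPY to pp3. 4 ppages; refcounts: pp0:3 pp1:1 pp2:3 pp3:1

yes yes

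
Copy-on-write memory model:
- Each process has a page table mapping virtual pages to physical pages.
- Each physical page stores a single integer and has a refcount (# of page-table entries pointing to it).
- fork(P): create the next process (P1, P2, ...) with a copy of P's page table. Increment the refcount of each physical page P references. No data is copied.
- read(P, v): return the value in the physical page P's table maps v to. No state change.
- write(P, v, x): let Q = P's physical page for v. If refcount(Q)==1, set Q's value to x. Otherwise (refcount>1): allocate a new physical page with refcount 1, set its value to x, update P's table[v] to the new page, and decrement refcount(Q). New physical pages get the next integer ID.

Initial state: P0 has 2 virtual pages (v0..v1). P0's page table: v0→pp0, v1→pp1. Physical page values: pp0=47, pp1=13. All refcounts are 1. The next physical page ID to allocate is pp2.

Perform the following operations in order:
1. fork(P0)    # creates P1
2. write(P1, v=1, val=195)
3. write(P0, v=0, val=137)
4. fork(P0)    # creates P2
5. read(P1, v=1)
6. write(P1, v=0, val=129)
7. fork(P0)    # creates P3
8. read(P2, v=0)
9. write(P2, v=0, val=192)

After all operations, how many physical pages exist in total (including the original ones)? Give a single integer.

Op 1: fork(P0) -> P1. 2 ppages; refcounts: pp0:2 pp1:2
Op 2: write(P1, v1, 195). refcount(pp1)=2>1 -> COPY to pp2. 3 ppages; refcounts: pp0:2 pp1:1 pp2:1
Op 3: write(P0, v0, 137). refcount(pp0)=2>1 -> COPY to pp3. 4 ppages; refcounts: pp0:1 pp1:1 pp2:1 pp3:1
Op 4: fork(P0) -> P2. 4 ppages; refcounts: pp0:1 pp1:2 pp2:1 pp3:2
Op 5: read(P1, v1) -> 195. No state change.
Op 6: write(P1, v0, 129). refcount(pp0)=1 -> write in place. 4 ppages; refcounts: pp0:1 pp1:2 pp2:1 pp3:2
Op 7: fork(P0) -> P3. 4 ppages; refcounts: pp0:1 pp1:3 pp2:1 pp3:3
Op 8: read(P2, v0) -> 137. No state change.
Op 9: write(P2, v0, 192). refcount(pp3)=3>1 -> COPY to pp4. 5 ppages; refcounts: pp0:1 pp1:3 pp2:1 pp3:2 pp4:1

Answer: 5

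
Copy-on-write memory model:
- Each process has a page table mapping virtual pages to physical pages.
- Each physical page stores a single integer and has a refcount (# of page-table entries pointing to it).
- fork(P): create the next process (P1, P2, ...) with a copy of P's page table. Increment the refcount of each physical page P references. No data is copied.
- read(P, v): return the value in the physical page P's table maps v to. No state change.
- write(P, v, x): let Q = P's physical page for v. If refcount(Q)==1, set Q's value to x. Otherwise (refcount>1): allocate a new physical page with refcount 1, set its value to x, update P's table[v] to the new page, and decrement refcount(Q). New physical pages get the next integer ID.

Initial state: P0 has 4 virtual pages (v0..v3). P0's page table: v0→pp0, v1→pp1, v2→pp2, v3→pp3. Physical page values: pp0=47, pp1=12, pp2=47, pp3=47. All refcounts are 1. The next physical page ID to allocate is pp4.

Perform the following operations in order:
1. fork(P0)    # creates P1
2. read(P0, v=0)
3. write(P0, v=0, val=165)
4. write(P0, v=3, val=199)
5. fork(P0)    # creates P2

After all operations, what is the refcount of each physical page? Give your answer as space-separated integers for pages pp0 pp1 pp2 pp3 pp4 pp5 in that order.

Answer: 1 3 3 1 2 2

Derivation:
Op 1: fork(P0) -> P1. 4 ppages; refcounts: pp0:2 pp1:2 pp2:2 pp3:2
Op 2: read(P0, v0) -> 47. No state change.
Op 3: write(P0, v0, 165). refcount(pp0)=2>1 -> COPY to pp4. 5 ppages; refcounts: pp0:1 pp1:2 pp2:2 pp3:2 pp4:1
Op 4: write(P0, v3, 199). refcount(pp3)=2>1 -> COPY to pp5. 6 ppages; refcounts: pp0:1 pp1:2 pp2:2 pp3:1 pp4:1 pp5:1
Op 5: fork(P0) -> P2. 6 ppages; refcounts: pp0:1 pp1:3 pp2:3 pp3:1 pp4:2 pp5:2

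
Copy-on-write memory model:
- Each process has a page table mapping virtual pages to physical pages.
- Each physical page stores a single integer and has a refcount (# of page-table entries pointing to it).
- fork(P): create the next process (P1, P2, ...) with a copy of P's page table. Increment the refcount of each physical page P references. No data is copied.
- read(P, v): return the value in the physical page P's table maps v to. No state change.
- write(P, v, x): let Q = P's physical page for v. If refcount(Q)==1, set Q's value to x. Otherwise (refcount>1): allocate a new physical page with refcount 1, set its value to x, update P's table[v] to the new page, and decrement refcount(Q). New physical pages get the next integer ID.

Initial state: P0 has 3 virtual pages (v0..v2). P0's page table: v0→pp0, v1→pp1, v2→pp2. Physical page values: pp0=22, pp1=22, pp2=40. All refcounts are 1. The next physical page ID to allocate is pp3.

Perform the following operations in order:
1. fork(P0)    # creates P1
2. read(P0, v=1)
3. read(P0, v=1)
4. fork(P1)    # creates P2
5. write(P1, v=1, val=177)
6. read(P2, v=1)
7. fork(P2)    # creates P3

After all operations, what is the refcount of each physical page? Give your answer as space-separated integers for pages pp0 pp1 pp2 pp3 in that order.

Op 1: fork(P0) -> P1. 3 ppages; refcounts: pp0:2 pp1:2 pp2:2
Op 2: read(P0, v1) -> 22. No state change.
Op 3: read(P0, v1) -> 22. No state change.
Op 4: fork(P1) -> P2. 3 ppages; refcounts: pp0:3 pp1:3 pp2:3
Op 5: write(P1, v1, 177). refcount(pp1)=3>1 -> COPY to pp3. 4 ppages; refcounts: pp0:3 pp1:2 pp2:3 pp3:1
Op 6: read(P2, v1) -> 22. No state change.
Op 7: fork(P2) -> P3. 4 ppages; refcounts: pp0:4 pp1:3 pp2:4 pp3:1

Answer: 4 3 4 1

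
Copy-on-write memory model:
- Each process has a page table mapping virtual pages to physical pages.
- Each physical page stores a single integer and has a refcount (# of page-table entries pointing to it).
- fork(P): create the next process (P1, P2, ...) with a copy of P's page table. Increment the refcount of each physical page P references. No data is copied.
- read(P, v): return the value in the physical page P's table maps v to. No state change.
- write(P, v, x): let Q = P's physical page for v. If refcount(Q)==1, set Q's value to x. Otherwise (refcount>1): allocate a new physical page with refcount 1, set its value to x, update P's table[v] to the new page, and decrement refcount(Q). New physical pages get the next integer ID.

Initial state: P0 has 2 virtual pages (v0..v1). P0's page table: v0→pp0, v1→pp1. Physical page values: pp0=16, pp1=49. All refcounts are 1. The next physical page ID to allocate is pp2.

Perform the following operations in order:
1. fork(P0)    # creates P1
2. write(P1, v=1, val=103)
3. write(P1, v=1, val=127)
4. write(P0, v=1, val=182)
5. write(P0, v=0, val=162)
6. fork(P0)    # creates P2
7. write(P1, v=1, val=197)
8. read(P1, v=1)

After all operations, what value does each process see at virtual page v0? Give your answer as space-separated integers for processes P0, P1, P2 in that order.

Op 1: fork(P0) -> P1. 2 ppages; refcounts: pp0:2 pp1:2
Op 2: write(P1, v1, 103). refcount(pp1)=2>1 -> COPY to pp2. 3 ppages; refcounts: pp0:2 pp1:1 pp2:1
Op 3: write(P1, v1, 127). refcount(pp2)=1 -> write in place. 3 ppages; refcounts: pp0:2 pp1:1 pp2:1
Op 4: write(P0, v1, 182). refcount(pp1)=1 -> write in place. 3 ppages; refcounts: pp0:2 pp1:1 pp2:1
Op 5: write(P0, v0, 162). refcount(pp0)=2>1 -> COPY to pp3. 4 ppages; refcounts: pp0:1 pp1:1 pp2:1 pp3:1
Op 6: fork(P0) -> P2. 4 ppages; refcounts: pp0:1 pp1:2 pp2:1 pp3:2
Op 7: write(P1, v1, 197). refcount(pp2)=1 -> write in place. 4 ppages; refcounts: pp0:1 pp1:2 pp2:1 pp3:2
Op 8: read(P1, v1) -> 197. No state change.
P0: v0 -> pp3 = 162
P1: v0 -> pp0 = 16
P2: v0 -> pp3 = 162

Answer: 162 16 162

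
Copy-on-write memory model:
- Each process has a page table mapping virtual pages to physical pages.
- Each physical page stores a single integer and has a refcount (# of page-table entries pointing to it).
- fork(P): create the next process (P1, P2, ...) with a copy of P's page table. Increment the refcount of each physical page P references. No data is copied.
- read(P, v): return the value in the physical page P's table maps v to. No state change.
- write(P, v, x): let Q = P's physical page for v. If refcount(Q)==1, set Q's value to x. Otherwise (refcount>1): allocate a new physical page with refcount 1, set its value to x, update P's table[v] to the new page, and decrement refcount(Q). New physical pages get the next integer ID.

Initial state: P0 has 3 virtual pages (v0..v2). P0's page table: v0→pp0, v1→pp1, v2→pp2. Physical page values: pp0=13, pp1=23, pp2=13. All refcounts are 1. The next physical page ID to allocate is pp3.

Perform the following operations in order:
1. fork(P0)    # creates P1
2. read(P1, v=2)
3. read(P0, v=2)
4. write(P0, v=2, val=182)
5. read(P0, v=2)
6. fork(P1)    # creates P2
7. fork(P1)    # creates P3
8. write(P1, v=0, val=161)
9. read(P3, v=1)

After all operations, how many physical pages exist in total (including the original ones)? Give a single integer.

Op 1: fork(P0) -> P1. 3 ppages; refcounts: pp0:2 pp1:2 pp2:2
Op 2: read(P1, v2) -> 13. No state change.
Op 3: read(P0, v2) -> 13. No state change.
Op 4: write(P0, v2, 182). refcount(pp2)=2>1 -> COPY to pp3. 4 ppages; refcounts: pp0:2 pp1:2 pp2:1 pp3:1
Op 5: read(P0, v2) -> 182. No state change.
Op 6: fork(P1) -> P2. 4 ppages; refcounts: pp0:3 pp1:3 pp2:2 pp3:1
Op 7: fork(P1) -> P3. 4 ppages; refcounts: pp0:4 pp1:4 pp2:3 pp3:1
Op 8: write(P1, v0, 161). refcount(pp0)=4>1 -> COPY to pp4. 5 ppages; refcounts: pp0:3 pp1:4 pp2:3 pp3:1 pp4:1
Op 9: read(P3, v1) -> 23. No state change.

Answer: 5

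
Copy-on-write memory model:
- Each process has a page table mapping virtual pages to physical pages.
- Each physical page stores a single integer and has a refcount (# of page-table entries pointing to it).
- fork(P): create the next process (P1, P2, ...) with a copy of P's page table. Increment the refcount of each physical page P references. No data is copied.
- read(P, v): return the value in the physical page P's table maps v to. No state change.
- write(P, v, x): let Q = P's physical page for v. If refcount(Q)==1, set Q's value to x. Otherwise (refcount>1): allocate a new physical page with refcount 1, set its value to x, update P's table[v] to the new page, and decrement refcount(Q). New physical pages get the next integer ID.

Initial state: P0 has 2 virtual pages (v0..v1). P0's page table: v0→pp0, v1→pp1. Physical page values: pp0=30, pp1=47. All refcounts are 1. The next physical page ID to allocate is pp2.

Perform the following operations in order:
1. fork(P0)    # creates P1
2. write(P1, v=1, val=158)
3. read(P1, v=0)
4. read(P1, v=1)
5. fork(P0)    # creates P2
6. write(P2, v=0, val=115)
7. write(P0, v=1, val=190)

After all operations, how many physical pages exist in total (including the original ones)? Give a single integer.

Answer: 5

Derivation:
Op 1: fork(P0) -> P1. 2 ppages; refcounts: pp0:2 pp1:2
Op 2: write(P1, v1, 158). refcount(pp1)=2>1 -> COPY to pp2. 3 ppages; refcounts: pp0:2 pp1:1 pp2:1
Op 3: read(P1, v0) -> 30. No state change.
Op 4: read(P1, v1) -> 158. No state change.
Op 5: fork(P0) -> P2. 3 ppages; refcounts: pp0:3 pp1:2 pp2:1
Op 6: write(P2, v0, 115). refcount(pp0)=3>1 -> COPY to pp3. 4 ppages; refcounts: pp0:2 pp1:2 pp2:1 pp3:1
Op 7: write(P0, v1, 190). refcount(pp1)=2>1 -> COPY to pp4. 5 ppages; refcounts: pp0:2 pp1:1 pp2:1 pp3:1 pp4:1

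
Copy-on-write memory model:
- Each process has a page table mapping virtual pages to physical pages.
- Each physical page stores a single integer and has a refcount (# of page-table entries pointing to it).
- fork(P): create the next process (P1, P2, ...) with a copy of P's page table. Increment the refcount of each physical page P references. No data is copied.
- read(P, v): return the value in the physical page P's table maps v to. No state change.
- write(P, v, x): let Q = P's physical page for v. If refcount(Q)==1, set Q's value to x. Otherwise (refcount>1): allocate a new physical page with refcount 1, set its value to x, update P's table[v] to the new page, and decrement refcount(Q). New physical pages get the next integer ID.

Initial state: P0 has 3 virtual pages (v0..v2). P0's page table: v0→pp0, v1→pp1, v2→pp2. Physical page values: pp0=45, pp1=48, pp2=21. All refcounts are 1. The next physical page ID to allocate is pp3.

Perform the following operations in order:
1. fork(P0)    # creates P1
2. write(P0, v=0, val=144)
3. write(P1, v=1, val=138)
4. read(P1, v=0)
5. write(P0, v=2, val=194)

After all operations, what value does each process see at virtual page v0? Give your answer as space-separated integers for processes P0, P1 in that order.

Answer: 144 45

Derivation:
Op 1: fork(P0) -> P1. 3 ppages; refcounts: pp0:2 pp1:2 pp2:2
Op 2: write(P0, v0, 144). refcount(pp0)=2>1 -> COPY to pp3. 4 ppages; refcounts: pp0:1 pp1:2 pp2:2 pp3:1
Op 3: write(P1, v1, 138). refcount(pp1)=2>1 -> COPY to pp4. 5 ppages; refcounts: pp0:1 pp1:1 pp2:2 pp3:1 pp4:1
Op 4: read(P1, v0) -> 45. No state change.
Op 5: write(P0, v2, 194). refcount(pp2)=2>1 -> COPY to pp5. 6 ppages; refcounts: pp0:1 pp1:1 pp2:1 pp3:1 pp4:1 pp5:1
P0: v0 -> pp3 = 144
P1: v0 -> pp0 = 45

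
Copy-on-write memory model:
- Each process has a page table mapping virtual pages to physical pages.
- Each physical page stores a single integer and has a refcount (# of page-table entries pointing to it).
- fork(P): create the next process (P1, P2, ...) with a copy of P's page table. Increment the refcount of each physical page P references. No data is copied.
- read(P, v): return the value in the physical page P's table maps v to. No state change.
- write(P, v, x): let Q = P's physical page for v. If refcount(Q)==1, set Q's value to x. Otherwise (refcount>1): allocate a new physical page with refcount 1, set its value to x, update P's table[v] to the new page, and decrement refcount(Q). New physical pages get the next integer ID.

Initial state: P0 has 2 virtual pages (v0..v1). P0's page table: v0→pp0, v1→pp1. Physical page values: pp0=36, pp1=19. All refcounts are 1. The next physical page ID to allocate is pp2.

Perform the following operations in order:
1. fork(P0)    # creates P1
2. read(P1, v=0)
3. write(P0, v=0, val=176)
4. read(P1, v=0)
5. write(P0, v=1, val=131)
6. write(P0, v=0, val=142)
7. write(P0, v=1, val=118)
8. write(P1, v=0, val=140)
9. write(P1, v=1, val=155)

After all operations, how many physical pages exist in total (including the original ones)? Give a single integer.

Op 1: fork(P0) -> P1. 2 ppages; refcounts: pp0:2 pp1:2
Op 2: read(P1, v0) -> 36. No state change.
Op 3: write(P0, v0, 176). refcount(pp0)=2>1 -> COPY to pp2. 3 ppages; refcounts: pp0:1 pp1:2 pp2:1
Op 4: read(P1, v0) -> 36. No state change.
Op 5: write(P0, v1, 131). refcount(pp1)=2>1 -> COPY to pp3. 4 ppages; refcounts: pp0:1 pp1:1 pp2:1 pp3:1
Op 6: write(P0, v0, 142). refcount(pp2)=1 -> write in place. 4 ppages; refcounts: pp0:1 pp1:1 pp2:1 pp3:1
Op 7: write(P0, v1, 118). refcount(pp3)=1 -> write in place. 4 ppages; refcounts: pp0:1 pp1:1 pp2:1 pp3:1
Op 8: write(P1, v0, 140). refcount(pp0)=1 -> write in place. 4 ppages; refcounts: pp0:1 pp1:1 pp2:1 pp3:1
Op 9: write(P1, v1, 155). refcount(pp1)=1 -> write in place. 4 ppages; refcounts: pp0:1 pp1:1 pp2:1 pp3:1

Answer: 4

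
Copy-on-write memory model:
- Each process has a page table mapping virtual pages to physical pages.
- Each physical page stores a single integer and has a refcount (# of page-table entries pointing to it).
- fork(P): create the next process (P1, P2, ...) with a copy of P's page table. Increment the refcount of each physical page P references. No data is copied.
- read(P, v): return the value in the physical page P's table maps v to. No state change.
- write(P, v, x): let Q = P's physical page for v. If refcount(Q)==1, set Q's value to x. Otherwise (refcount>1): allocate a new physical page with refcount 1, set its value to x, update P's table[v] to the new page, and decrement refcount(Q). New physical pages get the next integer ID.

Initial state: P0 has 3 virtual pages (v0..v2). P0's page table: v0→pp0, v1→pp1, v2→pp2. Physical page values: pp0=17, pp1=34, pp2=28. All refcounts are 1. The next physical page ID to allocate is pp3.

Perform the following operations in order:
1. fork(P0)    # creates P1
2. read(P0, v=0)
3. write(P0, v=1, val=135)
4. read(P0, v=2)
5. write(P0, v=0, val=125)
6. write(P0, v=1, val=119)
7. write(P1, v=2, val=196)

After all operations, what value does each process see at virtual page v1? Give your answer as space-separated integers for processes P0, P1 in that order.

Op 1: fork(P0) -> P1. 3 ppages; refcounts: pp0:2 pp1:2 pp2:2
Op 2: read(P0, v0) -> 17. No state change.
Op 3: write(P0, v1, 135). refcount(pp1)=2>1 -> COPY to pp3. 4 ppages; refcounts: pp0:2 pp1:1 pp2:2 pp3:1
Op 4: read(P0, v2) -> 28. No state change.
Op 5: write(P0, v0, 125). refcount(pp0)=2>1 -> COPY to pp4. 5 ppages; refcounts: pp0:1 pp1:1 pp2:2 pp3:1 pp4:1
Op 6: write(P0, v1, 119). refcount(pp3)=1 -> write in place. 5 ppages; refcounts: pp0:1 pp1:1 pp2:2 pp3:1 pp4:1
Op 7: write(P1, v2, 196). refcount(pp2)=2>1 -> COPY to pp5. 6 ppages; refcounts: pp0:1 pp1:1 pp2:1 pp3:1 pp4:1 pp5:1
P0: v1 -> pp3 = 119
P1: v1 -> pp1 = 34

Answer: 119 34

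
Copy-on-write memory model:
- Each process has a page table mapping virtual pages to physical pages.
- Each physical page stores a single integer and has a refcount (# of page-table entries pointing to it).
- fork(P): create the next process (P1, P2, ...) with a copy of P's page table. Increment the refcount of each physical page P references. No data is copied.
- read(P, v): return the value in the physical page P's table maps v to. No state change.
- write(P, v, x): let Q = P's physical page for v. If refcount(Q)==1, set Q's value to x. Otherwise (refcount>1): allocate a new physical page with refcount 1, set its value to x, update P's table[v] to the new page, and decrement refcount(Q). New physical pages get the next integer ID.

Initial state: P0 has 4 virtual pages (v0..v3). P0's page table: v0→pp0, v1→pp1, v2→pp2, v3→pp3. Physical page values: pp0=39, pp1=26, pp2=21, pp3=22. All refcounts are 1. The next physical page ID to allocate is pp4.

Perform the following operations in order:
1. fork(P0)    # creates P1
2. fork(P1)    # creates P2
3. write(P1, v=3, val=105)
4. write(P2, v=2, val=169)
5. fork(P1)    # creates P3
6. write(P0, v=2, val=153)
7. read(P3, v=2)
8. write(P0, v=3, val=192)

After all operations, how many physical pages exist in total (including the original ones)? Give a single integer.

Answer: 8

Derivation:
Op 1: fork(P0) -> P1. 4 ppages; refcounts: pp0:2 pp1:2 pp2:2 pp3:2
Op 2: fork(P1) -> P2. 4 ppages; refcounts: pp0:3 pp1:3 pp2:3 pp3:3
Op 3: write(P1, v3, 105). refcount(pp3)=3>1 -> COPY to pp4. 5 ppages; refcounts: pp0:3 pp1:3 pp2:3 pp3:2 pp4:1
Op 4: write(P2, v2, 169). refcount(pp2)=3>1 -> COPY to pp5. 6 ppages; refcounts: pp0:3 pp1:3 pp2:2 pp3:2 pp4:1 pp5:1
Op 5: fork(P1) -> P3. 6 ppages; refcounts: pp0:4 pp1:4 pp2:3 pp3:2 pp4:2 pp5:1
Op 6: write(P0, v2, 153). refcount(pp2)=3>1 -> COPY to pp6. 7 ppages; refcounts: pp0:4 pp1:4 pp2:2 pp3:2 pp4:2 pp5:1 pp6:1
Op 7: read(P3, v2) -> 21. No state change.
Op 8: write(P0, v3, 192). refcount(pp3)=2>1 -> COPY to pp7. 8 ppages; refcounts: pp0:4 pp1:4 pp2:2 pp3:1 pp4:2 pp5:1 pp6:1 pp7:1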